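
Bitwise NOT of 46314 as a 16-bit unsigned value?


~0b1011010011101010 = 0b100101100010101 = 19221 (16-bit unsigned)

19221


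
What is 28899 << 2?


0b111000011100011 << 2 = 0b11100001110001100 = 115596

115596


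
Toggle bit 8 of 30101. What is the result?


30101 ^ (1 << 8) = 30101 ^ 256 = 29845

29845


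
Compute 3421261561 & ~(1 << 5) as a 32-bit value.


3421261561 & ~(1 << 5) = 3421261529

3421261529


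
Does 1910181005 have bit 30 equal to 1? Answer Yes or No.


0b1110001110110110000110010001101, bit 30 = 1. Yes

Yes


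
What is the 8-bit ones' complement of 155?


155 ^ 255 = 100

100


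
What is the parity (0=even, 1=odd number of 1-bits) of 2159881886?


0b10000000101111010010111010011110 has 16 ones => parity 0

0


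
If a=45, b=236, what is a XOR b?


45 ^ 236 = 193

193


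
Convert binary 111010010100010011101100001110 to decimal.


111010010100010011101100001110 in decimal = 978402062

978402062


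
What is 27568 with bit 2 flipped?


27568 ^ (1 << 2) = 27568 ^ 4 = 27572

27572


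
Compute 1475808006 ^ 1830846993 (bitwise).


0b1010111111101110000101100000110 ^ 0b1101101001000001000001000010001 = 0b111010110101111000100100010111 = 987203863

987203863


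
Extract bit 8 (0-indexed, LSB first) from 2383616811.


0b10001110000100110001101100101011, position 8 = 1

1


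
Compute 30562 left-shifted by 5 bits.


0b111011101100010 << 5 = 0b11101110110001000000 = 977984

977984


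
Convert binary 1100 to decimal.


1100 in decimal = 12

12


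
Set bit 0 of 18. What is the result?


18 | (1 << 0) = 18 | 1 = 19

19


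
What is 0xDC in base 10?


DC hex = 220 decimal

220


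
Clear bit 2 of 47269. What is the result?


47269 & ~(1 << 2) = 47265

47265


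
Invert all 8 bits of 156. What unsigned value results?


156 ^ 255 = 99

99


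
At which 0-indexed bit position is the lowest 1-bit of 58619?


0b1110010011111011. Lowest set bit at position 0

0


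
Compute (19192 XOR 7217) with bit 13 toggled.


Step 1: 19192 ^ 7217 = 22217
Step 2: 22217 ^ (1 << 13) = 22217 ^ 8192 = 30409

30409


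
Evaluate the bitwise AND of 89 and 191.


0b1011001 & 0b10111111 = 0b11001 = 25

25


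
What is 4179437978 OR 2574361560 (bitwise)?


0b11111001000111010010100110011010 | 0b10011001011100011010001111011000 = 0b11111001011111011010101111011010 = 4185762778

4185762778


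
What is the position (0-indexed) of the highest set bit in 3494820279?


0b11010000010011101011100110110111. Highest set bit at position 31

31


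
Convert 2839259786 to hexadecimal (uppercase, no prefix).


2839259786 = A93BAA8A hex

A93BAA8A


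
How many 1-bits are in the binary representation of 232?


0b11101000 has 4 set bits

4


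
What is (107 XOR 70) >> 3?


Step 1: 107 ^ 70 = 45
Step 2: 45 >> 3 = 5

5


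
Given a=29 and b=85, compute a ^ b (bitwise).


29 ^ 85 = 72

72


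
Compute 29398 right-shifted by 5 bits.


0b111001011010110 >> 5 = 0b1110010110 = 918

918


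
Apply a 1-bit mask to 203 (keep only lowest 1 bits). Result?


203 & 1 = 1

1


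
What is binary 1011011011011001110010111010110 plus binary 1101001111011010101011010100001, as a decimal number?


1011011011011001110010111010110 + 1101001111011010101011010100001 = 11000101010110100011110001110111 = 3311025271

3311025271


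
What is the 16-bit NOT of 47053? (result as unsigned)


~0b1011011111001101 = 0b100100000110010 = 18482 (16-bit unsigned)

18482


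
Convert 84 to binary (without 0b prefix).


84 = 1010100 in binary

1010100


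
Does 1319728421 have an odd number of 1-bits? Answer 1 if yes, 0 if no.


0b1001110101010010111010100100101 has 16 ones => parity 0

0


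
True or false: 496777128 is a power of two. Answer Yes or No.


0b11101100111000011011110101000. Multiple bits set => No

No


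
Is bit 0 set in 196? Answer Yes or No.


0b11000100, bit 0 = 0. No

No


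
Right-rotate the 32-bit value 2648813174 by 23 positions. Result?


Rotate 0b10011101111000011010111001110110 right by 23 (32-bit) = 0b11000011010111001110110100111011 = 3277647163

3277647163


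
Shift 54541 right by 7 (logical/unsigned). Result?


0b1101010100001101 >> 7 = 0b110101010 = 426

426


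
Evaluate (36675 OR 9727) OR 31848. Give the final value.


Step 1: 36675 | 9727 = 45055
Step 2: 45055 | 31848 = 65535

65535


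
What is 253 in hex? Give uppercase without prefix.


253 = FD hex

FD


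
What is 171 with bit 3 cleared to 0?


171 & ~(1 << 3) = 163

163


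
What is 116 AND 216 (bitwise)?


0b1110100 & 0b11011000 = 0b1010000 = 80

80


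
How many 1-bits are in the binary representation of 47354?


0b1011100011111010 has 10 set bits

10


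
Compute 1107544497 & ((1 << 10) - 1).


1107544497 & 1023 = 433

433


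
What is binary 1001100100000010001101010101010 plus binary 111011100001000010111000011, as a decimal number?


1001100100000010001101010101010 + 111011100001000010111000011 = 1010011111100011010000001101101 = 1408344173

1408344173


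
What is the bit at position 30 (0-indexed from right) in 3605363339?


0b11010110111001010111101010001011, position 30 = 1

1


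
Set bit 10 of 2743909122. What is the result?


2743909122 | (1 << 10) = 2743909122 | 1024 = 2743910146

2743910146


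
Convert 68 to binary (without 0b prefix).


68 = 1000100 in binary

1000100


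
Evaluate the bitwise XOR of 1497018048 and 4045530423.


0b1011001001110101010111011000000 ^ 0b11110001001000011110010100110111 = 0b10101000000110110100101111110111 = 2820361207

2820361207


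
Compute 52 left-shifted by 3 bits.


0b110100 << 3 = 0b110100000 = 416

416


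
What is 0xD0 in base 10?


D0 hex = 208 decimal

208


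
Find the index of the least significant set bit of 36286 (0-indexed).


0b1000110110111110. Lowest set bit at position 1

1


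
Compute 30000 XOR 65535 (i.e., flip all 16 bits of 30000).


30000 ^ 65535 = 35535

35535


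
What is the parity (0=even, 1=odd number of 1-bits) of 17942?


0b100011000010110 has 6 ones => parity 0

0


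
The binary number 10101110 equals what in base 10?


10101110 in decimal = 174

174


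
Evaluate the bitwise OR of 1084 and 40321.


0b10000111100 | 0b1001110110000001 = 0b1001110110111101 = 40381

40381


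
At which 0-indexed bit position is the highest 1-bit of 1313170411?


0b1001110010001010110001111101011. Highest set bit at position 30

30


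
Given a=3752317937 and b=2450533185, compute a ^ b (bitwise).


3752317937 ^ 2450533185 = 1303902384

1303902384


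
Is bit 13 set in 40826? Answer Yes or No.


0b1001111101111010, bit 13 = 0. No

No


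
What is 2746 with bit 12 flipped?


2746 ^ (1 << 12) = 2746 ^ 4096 = 6842

6842


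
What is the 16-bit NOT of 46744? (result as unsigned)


~0b1011011010011000 = 0b100100101100111 = 18791 (16-bit unsigned)

18791


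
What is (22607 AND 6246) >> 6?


Step 1: 22607 & 6246 = 6214
Step 2: 6214 >> 6 = 97

97


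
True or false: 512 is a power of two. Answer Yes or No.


0b1000000000. Only one bit set => Yes

Yes


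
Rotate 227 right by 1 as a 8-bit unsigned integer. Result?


Rotate 0b11100011 right by 1 (8-bit) = 0b11110001 = 241

241


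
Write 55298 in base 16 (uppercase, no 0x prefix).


55298 = D802 hex

D802


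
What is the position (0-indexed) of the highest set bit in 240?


0b11110000. Highest set bit at position 7

7


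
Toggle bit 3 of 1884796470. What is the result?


1884796470 ^ (1 << 3) = 1884796470 ^ 8 = 1884796478

1884796478


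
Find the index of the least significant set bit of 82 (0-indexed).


0b1010010. Lowest set bit at position 1

1


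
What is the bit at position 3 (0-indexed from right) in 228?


0b11100100, position 3 = 0

0


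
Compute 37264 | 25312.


0b1001000110010000 | 0b110001011100000 = 0b1111001111110000 = 62448

62448


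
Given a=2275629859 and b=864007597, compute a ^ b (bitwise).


2275629859 ^ 864007597 = 3034377870

3034377870


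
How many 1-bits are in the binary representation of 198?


0b11000110 has 4 set bits

4


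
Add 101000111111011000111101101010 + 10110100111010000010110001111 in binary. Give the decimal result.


101000111111011000111101101010 + 10110100111010000010110001111 = 111111100110101001010011111001 = 1067095289

1067095289


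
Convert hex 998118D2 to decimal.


998118D2 hex = 2575374546 decimal

2575374546


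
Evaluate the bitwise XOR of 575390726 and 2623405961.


0b100010010010111100010000000110 ^ 0b10011100010111011111111110001001 = 0b10111110000101100011101110001111 = 3189128079

3189128079


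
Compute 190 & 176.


0b10111110 & 0b10110000 = 0b10110000 = 176

176


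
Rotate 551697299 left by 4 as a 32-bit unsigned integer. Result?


Rotate 0b100000111000100011101110010011 left by 4 (32-bit) = 0b1110001000111011100100110010 = 237222194

237222194


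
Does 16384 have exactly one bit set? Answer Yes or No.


0b100000000000000. Only one bit set => Yes

Yes


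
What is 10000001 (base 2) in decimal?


10000001 in decimal = 129

129


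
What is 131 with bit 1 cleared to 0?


131 & ~(1 << 1) = 129

129


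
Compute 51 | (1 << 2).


51 | (1 << 2) = 51 | 4 = 55

55


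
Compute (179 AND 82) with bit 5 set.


Step 1: 179 & 82 = 18
Step 2: 18 | (1 << 5) = 18 | 32 = 50

50


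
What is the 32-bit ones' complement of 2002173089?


2002173089 ^ 4294967295 = 2292794206

2292794206


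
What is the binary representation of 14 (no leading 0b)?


14 = 1110 in binary

1110


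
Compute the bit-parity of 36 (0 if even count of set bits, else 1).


0b100100 has 2 ones => parity 0

0


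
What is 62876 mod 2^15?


62876 & 32767 = 30108

30108


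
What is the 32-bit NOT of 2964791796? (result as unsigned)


~0b10110000101101110010000111110100 = 0b1001111010010001101111000001011 = 1330175499 (32-bit unsigned)

1330175499


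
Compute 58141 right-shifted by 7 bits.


0b1110001100011101 >> 7 = 0b111000110 = 454

454


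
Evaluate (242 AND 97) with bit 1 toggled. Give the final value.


Step 1: 242 & 97 = 96
Step 2: 96 ^ (1 << 1) = 96 ^ 2 = 98

98


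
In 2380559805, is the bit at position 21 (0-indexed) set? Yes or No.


0b10001101111001000111010110111101, bit 21 = 1. Yes

Yes


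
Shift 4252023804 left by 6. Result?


0b11111101011100001011101111111100 << 6 = 0b11111101011100001011101111111100000000 = 272129523456

272129523456


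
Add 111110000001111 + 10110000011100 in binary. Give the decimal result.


111110000001111 + 10110000011100 = 1010100000101011 = 43051

43051


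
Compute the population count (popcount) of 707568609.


0b101010001011001010001111100001 has 14 set bits

14


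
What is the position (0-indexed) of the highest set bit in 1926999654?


0b1110010110110111010111001100110. Highest set bit at position 30

30


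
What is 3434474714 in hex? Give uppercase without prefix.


3434474714 = CCB5ECDA hex

CCB5ECDA


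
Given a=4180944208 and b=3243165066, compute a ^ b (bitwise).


4180944208 ^ 3243165066 = 947577050

947577050


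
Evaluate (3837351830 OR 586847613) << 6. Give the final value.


Step 1: 3837351830 | 586847613 = 3875264511
Step 2: 3875264511 << 6 = 248016928704

248016928704


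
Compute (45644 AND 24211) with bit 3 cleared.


Step 1: 45644 & 24211 = 4608
Step 2: 4608 & ~(1 << 3) = 4608

4608


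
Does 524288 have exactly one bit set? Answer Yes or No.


0b10000000000000000000. Only one bit set => Yes

Yes


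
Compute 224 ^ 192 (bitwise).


0b11100000 ^ 0b11000000 = 0b100000 = 32

32


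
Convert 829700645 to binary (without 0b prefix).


829700645 = 110001011101000011101000100101 in binary

110001011101000011101000100101


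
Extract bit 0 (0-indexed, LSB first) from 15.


0b1111, position 0 = 1

1


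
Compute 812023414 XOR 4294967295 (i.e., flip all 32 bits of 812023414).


812023414 ^ 4294967295 = 3482943881

3482943881


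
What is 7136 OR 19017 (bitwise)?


0b1101111100000 | 0b100101001001001 = 0b101101111101001 = 23529

23529


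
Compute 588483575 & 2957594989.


0b100011000100111000101111110111 & 0b10110000010010010101000101101101 = 0b100000000000010000000101100101 = 536936805

536936805


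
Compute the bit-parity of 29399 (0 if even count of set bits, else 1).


0b111001011010111 has 10 ones => parity 0

0


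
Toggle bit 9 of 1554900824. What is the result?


1554900824 ^ (1 << 9) = 1554900824 ^ 512 = 1554900312

1554900312


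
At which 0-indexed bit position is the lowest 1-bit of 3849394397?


0b11100101011100010001100011011101. Lowest set bit at position 0

0


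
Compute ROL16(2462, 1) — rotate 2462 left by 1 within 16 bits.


Rotate 0b100110011110 left by 1 (16-bit) = 0b1001100111100 = 4924

4924


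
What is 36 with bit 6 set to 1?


36 | (1 << 6) = 36 | 64 = 100

100


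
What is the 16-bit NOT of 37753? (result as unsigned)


~0b1001001101111001 = 0b110110010000110 = 27782 (16-bit unsigned)

27782


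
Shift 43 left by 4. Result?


0b101011 << 4 = 0b1010110000 = 688

688


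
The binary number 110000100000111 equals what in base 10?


110000100000111 in decimal = 24839

24839


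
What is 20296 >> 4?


0b100111101001000 >> 4 = 0b10011110100 = 1268

1268


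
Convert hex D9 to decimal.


D9 hex = 217 decimal

217


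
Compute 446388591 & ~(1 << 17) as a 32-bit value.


446388591 & ~(1 << 17) = 446257519

446257519


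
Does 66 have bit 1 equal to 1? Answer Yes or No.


0b1000010, bit 1 = 1. Yes

Yes


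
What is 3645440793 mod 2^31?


3645440793 & 2147483647 = 1497957145

1497957145


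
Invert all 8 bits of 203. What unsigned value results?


203 ^ 255 = 52

52


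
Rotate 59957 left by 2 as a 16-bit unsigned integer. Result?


Rotate 0b1110101000110101 left by 2 (16-bit) = 0b1010100011010111 = 43223

43223


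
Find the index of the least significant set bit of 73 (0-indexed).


0b1001001. Lowest set bit at position 0

0


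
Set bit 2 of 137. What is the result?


137 | (1 << 2) = 137 | 4 = 141

141


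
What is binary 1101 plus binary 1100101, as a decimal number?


1101 + 1100101 = 1110010 = 114

114


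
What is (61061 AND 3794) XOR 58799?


Step 1: 61061 & 3794 = 3712
Step 2: 3712 ^ 58799 = 60207

60207


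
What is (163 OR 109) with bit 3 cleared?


Step 1: 163 | 109 = 239
Step 2: 239 & ~(1 << 3) = 231

231


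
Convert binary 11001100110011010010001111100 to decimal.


11001100110011010010001111100 in decimal = 429499516

429499516


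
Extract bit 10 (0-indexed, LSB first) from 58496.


0b1110010010000000, position 10 = 1

1


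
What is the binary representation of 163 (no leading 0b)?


163 = 10100011 in binary

10100011


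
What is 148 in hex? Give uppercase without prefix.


148 = 94 hex

94


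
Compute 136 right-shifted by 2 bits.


0b10001000 >> 2 = 0b100010 = 34

34


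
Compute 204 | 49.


0b11001100 | 0b110001 = 0b11111101 = 253

253


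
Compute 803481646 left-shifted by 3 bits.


0b101111111001000010100000101110 << 3 = 0b101111111001000010100000101110000 = 6427853168

6427853168


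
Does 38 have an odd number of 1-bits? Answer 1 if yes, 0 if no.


0b100110 has 3 ones => parity 1

1


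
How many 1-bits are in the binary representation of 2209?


0b100010100001 has 4 set bits

4


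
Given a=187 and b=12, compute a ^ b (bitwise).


187 ^ 12 = 183

183


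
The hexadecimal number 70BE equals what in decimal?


70BE hex = 28862 decimal

28862


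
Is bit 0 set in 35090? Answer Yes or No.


0b1000100100010010, bit 0 = 0. No

No


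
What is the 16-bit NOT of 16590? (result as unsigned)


~0b100000011001110 = 0b1011111100110001 = 48945 (16-bit unsigned)

48945


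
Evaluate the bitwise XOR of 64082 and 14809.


0b1111101001010010 ^ 0b11100111011001 = 0b1100001110001011 = 50059

50059


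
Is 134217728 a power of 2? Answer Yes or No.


0b1000000000000000000000000000. Only one bit set => Yes

Yes


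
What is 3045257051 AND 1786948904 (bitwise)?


0b10110101100000101110111101011011 & 0b1101010100000101010110100101000 = 0b100000100000101010110100001000 = 545434888

545434888


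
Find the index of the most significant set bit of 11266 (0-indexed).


0b10110000000010. Highest set bit at position 13

13


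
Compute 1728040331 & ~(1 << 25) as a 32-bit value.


1728040331 & ~(1 << 25) = 1694485899

1694485899


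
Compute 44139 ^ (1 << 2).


44139 ^ (1 << 2) = 44139 ^ 4 = 44143

44143


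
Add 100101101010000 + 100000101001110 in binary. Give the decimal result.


100101101010000 + 100000101001110 = 1000110010011110 = 35998

35998


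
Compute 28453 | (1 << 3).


28453 | (1 << 3) = 28453 | 8 = 28461

28461


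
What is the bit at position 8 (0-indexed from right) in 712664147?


0b101010011110100110010001010011, position 8 = 0

0


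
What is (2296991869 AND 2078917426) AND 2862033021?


Step 1: 2296991869 & 2078917426 = 149504048
Step 2: 149504048 & 2862033021 = 142671920

142671920


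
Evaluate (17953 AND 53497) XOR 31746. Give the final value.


Step 1: 17953 & 53497 = 16417
Step 2: 16417 ^ 31746 = 15395

15395


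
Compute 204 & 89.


0b11001100 & 0b1011001 = 0b1001000 = 72

72


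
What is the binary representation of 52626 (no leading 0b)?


52626 = 1100110110010010 in binary

1100110110010010


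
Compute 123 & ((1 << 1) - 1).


123 & 1 = 1

1


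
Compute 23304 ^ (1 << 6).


23304 ^ (1 << 6) = 23304 ^ 64 = 23368

23368


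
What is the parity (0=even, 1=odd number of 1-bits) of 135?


0b10000111 has 4 ones => parity 0

0


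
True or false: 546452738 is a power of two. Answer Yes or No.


0b100000100100100011010100000010. Multiple bits set => No

No


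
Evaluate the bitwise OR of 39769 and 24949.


0b1001101101011001 | 0b110000101110101 = 0b1111101101111101 = 64381

64381


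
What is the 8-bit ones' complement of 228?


228 ^ 255 = 27

27


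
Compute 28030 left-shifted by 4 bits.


0b110110101111110 << 4 = 0b1101101011111100000 = 448480

448480


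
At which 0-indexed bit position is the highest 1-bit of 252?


0b11111100. Highest set bit at position 7

7


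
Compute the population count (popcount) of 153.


0b10011001 has 4 set bits

4


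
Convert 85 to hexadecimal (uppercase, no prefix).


85 = 55 hex

55


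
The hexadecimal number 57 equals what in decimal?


57 hex = 87 decimal

87


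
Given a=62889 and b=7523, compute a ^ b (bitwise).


62889 ^ 7523 = 59594

59594


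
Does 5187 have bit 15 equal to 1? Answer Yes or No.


0b1010001000011, bit 15 = 0. No

No


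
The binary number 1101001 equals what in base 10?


1101001 in decimal = 105

105


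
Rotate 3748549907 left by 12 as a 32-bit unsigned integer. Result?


Rotate 0b11011111011011100101010100010011 left by 12 (32-bit) = 0b11100101010100010011110111110110 = 3847306742

3847306742


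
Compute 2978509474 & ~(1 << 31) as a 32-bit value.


2978509474 & ~(1 << 31) = 831025826

831025826


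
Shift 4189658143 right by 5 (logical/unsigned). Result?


0b11111001101110010001110000011111 >> 5 = 0b111110011011100100011100000 = 130926816

130926816


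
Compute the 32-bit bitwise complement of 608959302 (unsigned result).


~0b100100010010111111101101000110 = 0b11011011101101000000010010111001 = 3686007993 (32-bit unsigned)

3686007993


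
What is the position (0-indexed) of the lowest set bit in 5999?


0b1011101101111. Lowest set bit at position 0

0


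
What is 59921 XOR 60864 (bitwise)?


0b1110101000010001 ^ 0b1110110111000000 = 0b11111010001 = 2001

2001


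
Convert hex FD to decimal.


FD hex = 253 decimal

253


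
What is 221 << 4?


0b11011101 << 4 = 0b110111010000 = 3536

3536


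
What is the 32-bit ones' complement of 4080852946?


4080852946 ^ 4294967295 = 214114349

214114349


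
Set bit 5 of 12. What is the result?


12 | (1 << 5) = 12 | 32 = 44

44


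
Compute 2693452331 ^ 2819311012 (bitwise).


0b10100000100010101101001000101011 ^ 0b10101000000010110100010110100100 = 0b1000100000011001011110001111 = 142710671

142710671


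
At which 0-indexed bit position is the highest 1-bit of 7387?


0b1110011011011. Highest set bit at position 12

12


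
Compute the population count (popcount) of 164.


0b10100100 has 3 set bits

3


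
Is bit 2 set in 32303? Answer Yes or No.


0b111111000101111, bit 2 = 1. Yes

Yes


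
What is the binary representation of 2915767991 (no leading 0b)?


2915767991 = 10101101110010110001011010110111 in binary

10101101110010110001011010110111


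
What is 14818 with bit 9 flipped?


14818 ^ (1 << 9) = 14818 ^ 512 = 15330

15330


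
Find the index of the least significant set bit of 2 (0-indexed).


0b10. Lowest set bit at position 1

1


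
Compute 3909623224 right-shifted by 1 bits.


0b11101001000010000001110110111000 >> 1 = 0b1110100100001000000111011011100 = 1954811612

1954811612


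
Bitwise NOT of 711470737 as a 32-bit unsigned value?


~0b101010011010000010111010010001 = 0b11010101100101111101000101101110 = 3583496558 (32-bit unsigned)

3583496558


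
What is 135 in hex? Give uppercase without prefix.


135 = 87 hex

87


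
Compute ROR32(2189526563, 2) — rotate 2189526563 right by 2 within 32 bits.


Rotate 0b10000010100000011000011000100011 right by 2 (32-bit) = 0b11100000101000000110000110001000 = 3768607112

3768607112


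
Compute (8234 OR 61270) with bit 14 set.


Step 1: 8234 | 61270 = 61310
Step 2: 61310 | (1 << 14) = 61310 | 16384 = 61310

61310


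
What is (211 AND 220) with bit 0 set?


Step 1: 211 & 220 = 208
Step 2: 208 | (1 << 0) = 208 | 1 = 209

209


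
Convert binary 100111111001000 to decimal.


100111111001000 in decimal = 20424

20424


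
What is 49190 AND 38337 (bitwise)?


0b1100000000100110 & 0b1001010111000001 = 0b1000000000000000 = 32768

32768


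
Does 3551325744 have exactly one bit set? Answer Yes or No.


0b11010011101011001110111000110000. Multiple bits set => No

No


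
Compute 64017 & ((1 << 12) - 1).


64017 & 4095 = 2577

2577


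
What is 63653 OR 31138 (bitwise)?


0b1111100010100101 | 0b111100110100010 = 0b1111100110100111 = 63911

63911


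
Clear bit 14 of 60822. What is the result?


60822 & ~(1 << 14) = 44438

44438


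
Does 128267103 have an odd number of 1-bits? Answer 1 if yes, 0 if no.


0b111101001010011001101011111 has 17 ones => parity 1

1


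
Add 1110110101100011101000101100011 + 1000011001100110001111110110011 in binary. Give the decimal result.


1110110101100011101000101100011 + 1000011001100110001111110110011 = 10111001111001001111000100010110 = 3118788886

3118788886


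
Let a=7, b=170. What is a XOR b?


7 ^ 170 = 173

173


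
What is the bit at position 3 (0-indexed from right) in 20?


0b10100, position 3 = 0

0


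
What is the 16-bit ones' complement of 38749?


38749 ^ 65535 = 26786

26786


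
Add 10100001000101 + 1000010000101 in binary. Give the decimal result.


10100001000101 + 1000010000101 = 11100011001010 = 14538

14538


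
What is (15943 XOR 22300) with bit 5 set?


Step 1: 15943 ^ 22300 = 26971
Step 2: 26971 | (1 << 5) = 26971 | 32 = 27003

27003


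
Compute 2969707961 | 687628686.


0b10110001000000100010010110111001 | 0b101000111111000110000110001110 = 0b10111001111111100110010110111111 = 3120457151

3120457151


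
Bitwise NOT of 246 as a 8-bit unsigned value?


~0b11110110 = 0b1001 = 9 (8-bit unsigned)

9


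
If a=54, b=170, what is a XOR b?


54 ^ 170 = 156

156


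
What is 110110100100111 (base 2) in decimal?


110110100100111 in decimal = 27943

27943


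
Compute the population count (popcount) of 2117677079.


0b1111110001110010011000000010111 has 16 set bits

16


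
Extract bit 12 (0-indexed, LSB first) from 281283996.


0b10000110001000000110110011100, position 12 = 0

0


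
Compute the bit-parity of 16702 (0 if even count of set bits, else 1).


0b100000100111110 has 7 ones => parity 1

1


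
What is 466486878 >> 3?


0b11011110011100000011001011110 >> 3 = 0b11011110011100000011001011 = 58310859

58310859


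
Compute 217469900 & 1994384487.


0b1100111101100101001111001100 & 0b1110110110111111110010001100111 = 0b100110101100100000001000100 = 81150020

81150020


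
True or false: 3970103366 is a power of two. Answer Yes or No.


0b11101100101000101111100001000110. Multiple bits set => No

No


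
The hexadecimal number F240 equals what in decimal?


F240 hex = 62016 decimal

62016


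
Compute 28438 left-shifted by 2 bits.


0b110111100010110 << 2 = 0b11011110001011000 = 113752

113752


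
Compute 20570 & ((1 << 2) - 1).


20570 & 3 = 2

2


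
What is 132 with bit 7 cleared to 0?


132 & ~(1 << 7) = 4

4


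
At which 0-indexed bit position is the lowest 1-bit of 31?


0b11111. Lowest set bit at position 0

0


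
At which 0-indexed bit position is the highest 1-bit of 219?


0b11011011. Highest set bit at position 7

7


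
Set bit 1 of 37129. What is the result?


37129 | (1 << 1) = 37129 | 2 = 37131

37131


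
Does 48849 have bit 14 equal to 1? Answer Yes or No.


0b1011111011010001, bit 14 = 0. No

No


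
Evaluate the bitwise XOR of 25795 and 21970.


0b110010011000011 ^ 0b101010111010010 = 0b11000100010001 = 12561

12561


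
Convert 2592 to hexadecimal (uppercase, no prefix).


2592 = A20 hex

A20


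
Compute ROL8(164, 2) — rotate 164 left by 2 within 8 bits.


Rotate 0b10100100 left by 2 (8-bit) = 0b10010010 = 146

146


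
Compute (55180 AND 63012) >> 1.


Step 1: 55180 & 63012 = 54788
Step 2: 54788 >> 1 = 27394

27394


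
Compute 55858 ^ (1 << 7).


55858 ^ (1 << 7) = 55858 ^ 128 = 55986

55986


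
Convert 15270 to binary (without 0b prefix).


15270 = 11101110100110 in binary

11101110100110


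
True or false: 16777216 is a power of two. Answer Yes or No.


0b1000000000000000000000000. Only one bit set => Yes

Yes


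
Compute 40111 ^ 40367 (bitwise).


0b1001110010101111 ^ 0b1001110110101111 = 0b100000000 = 256

256


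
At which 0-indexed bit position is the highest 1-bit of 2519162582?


0b10010110001001110101111011010110. Highest set bit at position 31

31


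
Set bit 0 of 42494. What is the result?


42494 | (1 << 0) = 42494 | 1 = 42495

42495


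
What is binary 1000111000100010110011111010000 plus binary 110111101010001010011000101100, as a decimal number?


1000111000100010110011111010000 + 110111101010001010011000101100 = 1111110101110100000110111111100 = 2126122492

2126122492


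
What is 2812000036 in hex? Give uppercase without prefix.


2812000036 = A79BB724 hex

A79BB724


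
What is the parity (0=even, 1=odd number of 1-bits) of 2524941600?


0b10010110011111111000110100100000 has 16 ones => parity 0

0


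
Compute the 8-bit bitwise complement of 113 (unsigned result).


~0b1110001 = 0b10001110 = 142 (8-bit unsigned)

142


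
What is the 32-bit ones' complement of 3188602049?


3188602049 ^ 4294967295 = 1106365246

1106365246


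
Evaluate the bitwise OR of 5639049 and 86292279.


0b10101100000101110001001 | 0b101001001001011011100110111 = 0b101011101101011111110111111 = 91668415

91668415


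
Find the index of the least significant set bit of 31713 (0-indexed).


0b111101111100001. Lowest set bit at position 0

0


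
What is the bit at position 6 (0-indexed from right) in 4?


0b100, position 6 = 0

0


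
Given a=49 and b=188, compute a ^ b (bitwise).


49 ^ 188 = 141

141


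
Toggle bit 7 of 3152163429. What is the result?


3152163429 ^ (1 << 7) = 3152163429 ^ 128 = 3152163557

3152163557


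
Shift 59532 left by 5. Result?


0b1110100010001100 << 5 = 0b111010001000110000000 = 1905024

1905024


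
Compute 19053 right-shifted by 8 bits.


0b100101001101101 >> 8 = 0b1001010 = 74

74


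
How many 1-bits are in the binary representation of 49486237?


0b10111100110001100110011101 has 15 set bits

15


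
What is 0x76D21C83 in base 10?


76D21C83 hex = 1993481347 decimal

1993481347


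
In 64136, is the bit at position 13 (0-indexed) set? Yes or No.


0b1111101010001000, bit 13 = 1. Yes

Yes


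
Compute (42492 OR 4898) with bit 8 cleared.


Step 1: 42492 | 4898 = 47102
Step 2: 47102 & ~(1 << 8) = 46846

46846


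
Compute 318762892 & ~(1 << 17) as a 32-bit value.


318762892 & ~(1 << 17) = 318631820

318631820


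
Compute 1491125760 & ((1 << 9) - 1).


1491125760 & 511 = 0

0


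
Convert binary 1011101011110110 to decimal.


1011101011110110 in decimal = 47862

47862


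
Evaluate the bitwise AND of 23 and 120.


0b10111 & 0b1111000 = 0b10000 = 16

16


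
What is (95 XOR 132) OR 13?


Step 1: 95 ^ 132 = 219
Step 2: 219 | 13 = 223

223


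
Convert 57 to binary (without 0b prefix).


57 = 111001 in binary

111001


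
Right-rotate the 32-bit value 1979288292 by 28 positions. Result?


Rotate 0b1110101111110011000101011100100 right by 28 (32-bit) = 0b1011111100110001010111001000111 = 1603841607

1603841607


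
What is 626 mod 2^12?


626 & 4095 = 626

626


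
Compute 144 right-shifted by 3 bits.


0b10010000 >> 3 = 0b10010 = 18

18


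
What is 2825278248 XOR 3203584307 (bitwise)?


0b10101000011001100101001100101000 ^ 0b10111110111100101101000100110011 = 0b10110100101001000001000011011 = 378831387

378831387


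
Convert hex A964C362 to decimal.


A964C362 hex = 2841953122 decimal

2841953122


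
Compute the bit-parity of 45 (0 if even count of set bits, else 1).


0b101101 has 4 ones => parity 0

0


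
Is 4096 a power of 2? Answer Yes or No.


0b1000000000000. Only one bit set => Yes

Yes


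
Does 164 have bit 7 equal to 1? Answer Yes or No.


0b10100100, bit 7 = 1. Yes

Yes


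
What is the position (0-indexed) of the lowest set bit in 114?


0b1110010. Lowest set bit at position 1

1


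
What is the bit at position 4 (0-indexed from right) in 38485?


0b1001011001010101, position 4 = 1

1


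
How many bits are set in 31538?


0b111101100110010 has 9 set bits

9


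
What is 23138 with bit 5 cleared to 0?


23138 & ~(1 << 5) = 23106

23106


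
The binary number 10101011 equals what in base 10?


10101011 in decimal = 171

171


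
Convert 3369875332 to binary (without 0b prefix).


3369875332 = 11001000110111000011011110000100 in binary

11001000110111000011011110000100


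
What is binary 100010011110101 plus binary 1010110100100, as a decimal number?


100010011110101 + 1010110100100 = 101101010011001 = 23193

23193


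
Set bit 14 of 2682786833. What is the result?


2682786833 | (1 << 14) = 2682786833 | 16384 = 2682803217

2682803217


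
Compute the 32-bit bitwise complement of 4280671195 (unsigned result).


~0b11111111001001011101101111011011 = 0b110110100010010000100100 = 14296100 (32-bit unsigned)

14296100


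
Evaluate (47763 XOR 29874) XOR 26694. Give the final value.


Step 1: 47763 ^ 29874 = 52769
Step 2: 52769 ^ 26694 = 42599

42599


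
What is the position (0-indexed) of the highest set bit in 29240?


0b111001000111000. Highest set bit at position 14

14


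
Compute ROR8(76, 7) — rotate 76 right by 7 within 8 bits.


Rotate 0b1001100 right by 7 (8-bit) = 0b10011000 = 152

152


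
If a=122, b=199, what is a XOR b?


122 ^ 199 = 189

189


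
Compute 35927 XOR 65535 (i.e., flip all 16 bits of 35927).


35927 ^ 65535 = 29608

29608


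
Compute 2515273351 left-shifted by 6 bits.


0b10010101111011000000011010000111 << 6 = 0b10010101111011000000011010000111000000 = 160977494464

160977494464


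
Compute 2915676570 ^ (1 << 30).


2915676570 ^ (1 << 30) = 2915676570 ^ 1073741824 = 3989418394

3989418394


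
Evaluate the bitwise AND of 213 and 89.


0b11010101 & 0b1011001 = 0b1010001 = 81

81


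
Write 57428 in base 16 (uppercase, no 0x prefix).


57428 = E054 hex

E054


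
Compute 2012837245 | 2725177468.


0b1110111111110010111010101111101 | 0b10100010011011101110100001111100 = 0b11110111111111111111110101111101 = 4160748925

4160748925


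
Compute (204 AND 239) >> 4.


Step 1: 204 & 239 = 204
Step 2: 204 >> 4 = 12

12


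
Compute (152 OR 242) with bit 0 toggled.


Step 1: 152 | 242 = 250
Step 2: 250 ^ (1 << 0) = 250 ^ 1 = 251

251


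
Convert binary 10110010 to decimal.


10110010 in decimal = 178

178


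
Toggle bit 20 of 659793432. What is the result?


659793432 ^ (1 << 20) = 659793432 ^ 1048576 = 658744856

658744856


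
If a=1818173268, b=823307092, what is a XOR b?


1818173268 ^ 823307092 = 1565373440

1565373440


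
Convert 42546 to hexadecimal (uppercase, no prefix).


42546 = A632 hex

A632


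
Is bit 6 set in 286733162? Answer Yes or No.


0b10001000101110011001101101010, bit 6 = 1. Yes

Yes


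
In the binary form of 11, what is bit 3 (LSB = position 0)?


0b1011, position 3 = 1

1


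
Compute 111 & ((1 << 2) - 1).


111 & 3 = 3

3


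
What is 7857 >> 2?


0b1111010110001 >> 2 = 0b11110101100 = 1964

1964


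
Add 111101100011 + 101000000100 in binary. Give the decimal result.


111101100011 + 101000000100 = 1100101100111 = 6503

6503


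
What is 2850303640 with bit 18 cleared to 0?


2850303640 & ~(1 << 18) = 2850041496

2850041496


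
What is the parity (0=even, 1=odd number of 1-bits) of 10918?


0b10101010100110 has 7 ones => parity 1

1


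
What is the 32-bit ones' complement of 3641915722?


3641915722 ^ 4294967295 = 653051573

653051573


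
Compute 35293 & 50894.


0b1000100111011101 & 0b1100011011001110 = 0b1000000011001100 = 32972

32972


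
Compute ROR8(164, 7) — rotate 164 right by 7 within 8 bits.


Rotate 0b10100100 right by 7 (8-bit) = 0b1001001 = 73

73


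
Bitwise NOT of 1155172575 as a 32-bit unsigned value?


~0b1000100110110101000100011011111 = 0b10111011001001010111011100100000 = 3139794720 (32-bit unsigned)

3139794720


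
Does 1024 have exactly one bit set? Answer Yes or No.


0b10000000000. Only one bit set => Yes

Yes


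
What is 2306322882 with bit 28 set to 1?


2306322882 | (1 << 28) = 2306322882 | 268435456 = 2574758338

2574758338


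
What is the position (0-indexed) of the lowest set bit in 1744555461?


0b1100111111110111100110111000101. Lowest set bit at position 0

0


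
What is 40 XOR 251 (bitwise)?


0b101000 ^ 0b11111011 = 0b11010011 = 211

211


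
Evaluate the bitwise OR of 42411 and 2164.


0b1010010110101011 | 0b100001110100 = 0b1010110111111111 = 44543

44543


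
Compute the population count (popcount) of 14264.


0b11011110111000 has 9 set bits

9


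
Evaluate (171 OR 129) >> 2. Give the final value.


Step 1: 171 | 129 = 171
Step 2: 171 >> 2 = 42

42


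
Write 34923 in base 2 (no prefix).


34923 = 1000100001101011 in binary

1000100001101011


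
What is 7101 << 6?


0b1101110111101 << 6 = 0b1101110111101000000 = 454464

454464


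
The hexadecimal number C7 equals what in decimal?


C7 hex = 199 decimal

199


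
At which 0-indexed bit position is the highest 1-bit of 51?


0b110011. Highest set bit at position 5

5


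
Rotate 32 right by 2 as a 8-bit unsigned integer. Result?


Rotate 0b100000 right by 2 (8-bit) = 0b1000 = 8

8


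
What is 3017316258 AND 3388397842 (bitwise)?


0b10110011110110001001011110100010 & 0b11001001111101101101100100010010 = 0b10000001110100001001000100000010 = 2177929474

2177929474


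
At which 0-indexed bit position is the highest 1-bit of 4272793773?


0b11111110101011011010100010101101. Highest set bit at position 31

31


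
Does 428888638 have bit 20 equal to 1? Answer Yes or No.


0b11001100100000101001000111110, bit 20 = 1. Yes

Yes


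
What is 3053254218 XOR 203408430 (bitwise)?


0b10110101111111001111011001001010 ^ 0b1100000111111100010000101110 = 0b10111001111000110011001001100100 = 3118674532

3118674532


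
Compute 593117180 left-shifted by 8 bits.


0b100011010110100011111111111100 << 8 = 0b10001101011010001111111111110000000000 = 151837998080

151837998080


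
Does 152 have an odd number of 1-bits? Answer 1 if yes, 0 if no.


0b10011000 has 3 ones => parity 1

1


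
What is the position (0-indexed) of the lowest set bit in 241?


0b11110001. Lowest set bit at position 0

0


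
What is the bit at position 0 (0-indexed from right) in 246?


0b11110110, position 0 = 0

0


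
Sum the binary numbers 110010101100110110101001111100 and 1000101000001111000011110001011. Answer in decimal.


110010101100110110101001111100 + 1000101000001111000011110001011 = 1110111101110101111001000000111 = 2008740359

2008740359


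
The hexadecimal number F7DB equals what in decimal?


F7DB hex = 63451 decimal

63451


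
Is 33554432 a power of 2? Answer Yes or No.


0b10000000000000000000000000. Only one bit set => Yes

Yes


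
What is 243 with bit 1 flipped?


243 ^ (1 << 1) = 243 ^ 2 = 241

241


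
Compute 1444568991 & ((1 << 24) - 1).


1444568991 & 16777215 = 1728415

1728415


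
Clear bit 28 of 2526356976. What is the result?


2526356976 & ~(1 << 28) = 2257921520

2257921520


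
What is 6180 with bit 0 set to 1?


6180 | (1 << 0) = 6180 | 1 = 6181

6181


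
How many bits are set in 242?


0b11110010 has 5 set bits

5


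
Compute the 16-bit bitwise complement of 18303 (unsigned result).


~0b100011101111111 = 0b1011100010000000 = 47232 (16-bit unsigned)

47232


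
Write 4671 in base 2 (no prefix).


4671 = 1001000111111 in binary

1001000111111


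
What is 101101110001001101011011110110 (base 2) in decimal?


101101110001001101011011110110 in decimal = 767874806

767874806


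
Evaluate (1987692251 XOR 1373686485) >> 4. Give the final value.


Step 1: 1987692251 ^ 1373686485 = 664341518
Step 2: 664341518 >> 4 = 41521344

41521344


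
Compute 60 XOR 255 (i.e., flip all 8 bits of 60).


60 ^ 255 = 195

195


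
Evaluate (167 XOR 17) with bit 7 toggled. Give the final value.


Step 1: 167 ^ 17 = 182
Step 2: 182 ^ (1 << 7) = 182 ^ 128 = 54

54
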